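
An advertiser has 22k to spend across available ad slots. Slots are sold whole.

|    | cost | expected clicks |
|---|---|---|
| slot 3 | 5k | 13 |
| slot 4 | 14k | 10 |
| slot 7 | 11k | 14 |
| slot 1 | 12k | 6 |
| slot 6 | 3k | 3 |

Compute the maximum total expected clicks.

30

Allowing fractional choices, the relaxed optimum would be about 32.1, but ad slots are indivisible.
slot 3 + slot 7 + slot 6: cost 5 + 11 + 3 = 19 ≤ 22, expected clicks 13 + 14 + 3 = 30.
slot 3 + slot 7: cost 5 + 11 = 16 ≤ 22, expected clicks 13 + 14 = 27.
Best is slot 3, slot 7, and slot 6 with total expected clicks 30.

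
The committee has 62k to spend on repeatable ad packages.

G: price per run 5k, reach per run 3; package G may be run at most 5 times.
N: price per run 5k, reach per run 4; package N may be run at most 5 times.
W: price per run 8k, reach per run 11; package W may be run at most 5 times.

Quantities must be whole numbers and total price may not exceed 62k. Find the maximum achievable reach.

Take 4×N and 5×W: price 60 ≤ 62, reach 4·4 + 5·11 = 71.
W has the best ratio (11/8) and is taken to its limit of 5; remaining capacity is filled optimally with the others.

71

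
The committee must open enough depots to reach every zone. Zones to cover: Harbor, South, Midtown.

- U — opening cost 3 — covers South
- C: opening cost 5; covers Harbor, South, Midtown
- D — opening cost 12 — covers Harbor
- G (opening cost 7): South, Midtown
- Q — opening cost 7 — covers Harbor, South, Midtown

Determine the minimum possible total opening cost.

5

C alone covers Harbor, South, Midtown — every zone.
Total opening cost: 5.
No cover costs less than 5.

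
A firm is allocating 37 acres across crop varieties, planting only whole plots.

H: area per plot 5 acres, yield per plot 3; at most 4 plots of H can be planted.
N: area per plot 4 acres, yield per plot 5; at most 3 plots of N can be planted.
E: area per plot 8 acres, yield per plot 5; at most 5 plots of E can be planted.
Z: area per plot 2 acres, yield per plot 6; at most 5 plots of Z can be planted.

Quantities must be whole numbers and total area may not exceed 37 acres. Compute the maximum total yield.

1×H, 3×N, 1×E, and 5×Z: area 35 ≤ 37, yield 1·3 + 3·5 + 1·5 + 5·6 = 53.
3×H, 3×N, and 5×Z: area 37 ≤ 37, yield 3·3 + 3·5 + 5·6 = 54.
Best is 54.

54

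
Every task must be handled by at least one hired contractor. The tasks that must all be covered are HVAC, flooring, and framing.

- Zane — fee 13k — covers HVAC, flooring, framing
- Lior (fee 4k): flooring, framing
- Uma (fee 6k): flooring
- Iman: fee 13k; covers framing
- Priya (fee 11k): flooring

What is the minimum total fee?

The greedy cost-per-new-task heuristic would pick Lior and Zane for 17, but a cheaper cover exists.
Zane alone covers HVAC, flooring, framing — every task.
Total fee: 13.
No cover costs less than 13.

13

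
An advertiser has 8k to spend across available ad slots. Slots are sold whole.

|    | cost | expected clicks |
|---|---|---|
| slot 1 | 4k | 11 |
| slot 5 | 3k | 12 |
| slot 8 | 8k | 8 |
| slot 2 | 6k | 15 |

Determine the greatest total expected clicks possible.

23

This is an integer program with binary decision variables.
Allowing fractional choices, the relaxed optimum would be about 25.5, but ad slots are indivisible.
slot 1 + slot 5: cost 4 + 3 = 7 ≤ 8, expected clicks 11 + 12 = 23.
slot 2: cost 6 ≤ 8, expected clicks 15.
slot 5: cost 3 ≤ 8, expected clicks 12.
Best is slot 1 and slot 5 with total expected clicks 23.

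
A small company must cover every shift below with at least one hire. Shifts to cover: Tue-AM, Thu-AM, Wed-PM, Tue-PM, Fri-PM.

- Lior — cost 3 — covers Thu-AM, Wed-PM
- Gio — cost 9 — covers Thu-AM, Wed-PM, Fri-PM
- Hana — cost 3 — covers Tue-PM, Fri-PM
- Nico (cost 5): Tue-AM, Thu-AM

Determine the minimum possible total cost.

11

Choose Lior, Hana, and Nico: together they cover Tue-AM, Thu-AM, Wed-PM, Tue-PM, Fri-PM — every shift.
Total cost: 3 + 3 + 5 = 11.
No cover costs less than 11.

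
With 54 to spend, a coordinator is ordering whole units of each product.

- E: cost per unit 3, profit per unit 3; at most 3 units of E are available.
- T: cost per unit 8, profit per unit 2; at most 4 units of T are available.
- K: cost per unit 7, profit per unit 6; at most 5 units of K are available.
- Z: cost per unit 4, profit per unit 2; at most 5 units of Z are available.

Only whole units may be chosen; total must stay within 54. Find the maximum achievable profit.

This is a bounded integer knapsack.
Take 3×E, 5×K, and 2×Z: cost 52 ≤ 54, profit 3·3 + 5·6 + 2·2 = 43.
E has the best ratio (3/3) and is taken to its limit of 3; remaining capacity is filled optimally with the others.

43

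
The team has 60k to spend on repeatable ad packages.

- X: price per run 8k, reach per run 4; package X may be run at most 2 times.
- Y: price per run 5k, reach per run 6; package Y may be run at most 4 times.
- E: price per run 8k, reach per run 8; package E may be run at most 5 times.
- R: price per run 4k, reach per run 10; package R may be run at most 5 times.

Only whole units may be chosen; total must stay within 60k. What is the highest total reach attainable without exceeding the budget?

92

R has the best ratio (10/4); taking only R gives at most 5×10 = 50 (stopped by the supply cap of 5).
Mixing does better — 3×Y, 3×E, and 5×R: price 59 ≤ 60, reach 3·6 + 3·8 + 5·10 = 92.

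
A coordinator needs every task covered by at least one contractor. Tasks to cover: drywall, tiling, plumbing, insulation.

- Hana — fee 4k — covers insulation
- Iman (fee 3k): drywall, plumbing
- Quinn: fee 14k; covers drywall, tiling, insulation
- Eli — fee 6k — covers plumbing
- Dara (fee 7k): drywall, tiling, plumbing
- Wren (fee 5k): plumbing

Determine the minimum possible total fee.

11

This is a weighted set-cover instance.
The greedy cost-per-new-task heuristic would pick Iman, Hana, and Dara for 14, but a cheaper cover exists.
Choose Hana and Dara: together they cover drywall, tiling, plumbing, insulation — every task.
Total fee: 4 + 7 = 11.
No cover costs less than 11.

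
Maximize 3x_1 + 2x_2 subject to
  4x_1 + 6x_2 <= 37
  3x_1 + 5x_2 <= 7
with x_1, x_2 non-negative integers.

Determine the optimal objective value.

(x_1,x_2)=(2,0): 4·2+6·0=8≤37, 3·2+5·0=6≤7, objective 6.
(x_1,x_2)=(1,0): 4·1+6·0=4≤37, 3·1+5·0=3≤7, objective 3.
The best lattice point is (2,0), giving 6.

6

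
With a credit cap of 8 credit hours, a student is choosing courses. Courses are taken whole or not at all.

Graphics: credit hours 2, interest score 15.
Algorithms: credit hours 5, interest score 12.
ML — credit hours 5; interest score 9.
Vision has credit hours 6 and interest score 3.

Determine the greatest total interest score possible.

Graphics + ML: credit hours 2 + 5 = 7 ≤ 8, interest score 15 + 9 = 24.
Graphics + Algorithms: credit hours 2 + 5 = 7 ≤ 8, interest score 15 + 12 = 27.
Graphics + Vision: credit hours 2 + 6 = 8 ≤ 8, interest score 15 + 3 = 18.
Best is Graphics and Algorithms with total interest score 27.

27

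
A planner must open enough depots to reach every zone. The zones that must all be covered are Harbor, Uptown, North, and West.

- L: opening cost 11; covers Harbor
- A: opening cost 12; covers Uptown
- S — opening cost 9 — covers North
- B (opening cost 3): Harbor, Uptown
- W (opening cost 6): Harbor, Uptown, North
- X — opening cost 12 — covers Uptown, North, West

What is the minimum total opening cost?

15

The greedy cost-per-new-zone heuristic would pick B, W, and X for 21, but a cheaper cover exists.
Choose B and X: together they cover Harbor, Uptown, North, West — every zone.
Total opening cost: 3 + 12 = 15.
No cover costs less than 15.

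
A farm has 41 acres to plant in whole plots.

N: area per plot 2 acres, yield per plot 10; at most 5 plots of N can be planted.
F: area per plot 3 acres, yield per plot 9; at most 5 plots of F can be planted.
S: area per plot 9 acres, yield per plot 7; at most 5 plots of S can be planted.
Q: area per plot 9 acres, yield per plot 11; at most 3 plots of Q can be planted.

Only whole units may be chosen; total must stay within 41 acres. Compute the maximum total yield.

N has the best ratio (10/2); taking only N gives at most 5×10 = 50 (stopped by the supply cap of 5).
Mixing does better — 5×N, 4×F, and 2×Q: area 40 ≤ 41, yield 5·10 + 4·9 + 2·11 = 108.

108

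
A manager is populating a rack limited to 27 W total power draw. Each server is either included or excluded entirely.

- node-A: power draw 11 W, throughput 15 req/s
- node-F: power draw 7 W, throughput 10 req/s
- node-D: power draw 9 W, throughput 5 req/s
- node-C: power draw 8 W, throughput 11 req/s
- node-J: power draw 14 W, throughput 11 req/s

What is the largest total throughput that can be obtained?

node-A + node-F + node-C: power draw 11 + 7 + 8 = 26 ≤ 27, throughput 15 + 10 + 11 = 36.
node-A + node-F + node-D: power draw 11 + 7 + 9 = 27 ≤ 27, throughput 15 + 10 + 5 = 30.
Best is node-A, node-F, and node-C with total throughput 36.

36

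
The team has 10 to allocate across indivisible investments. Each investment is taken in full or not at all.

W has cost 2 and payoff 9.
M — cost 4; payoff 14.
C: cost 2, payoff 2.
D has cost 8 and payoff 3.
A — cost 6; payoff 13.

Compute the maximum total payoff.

27

This is a 0-1 knapsack instance.
Allowing fractional choices, the relaxed optimum would be about 31.7, but investments are indivisible.
W + C + A: cost 2 + 2 + 6 = 10 ≤ 10, payoff 9 + 2 + 13 = 24.
M + A: cost 4 + 6 = 10 ≤ 10, payoff 14 + 13 = 27.
W + M + C: cost 2 + 4 + 2 = 8 ≤ 10, payoff 9 + 14 + 2 = 25.
Best is M and A with total payoff 27.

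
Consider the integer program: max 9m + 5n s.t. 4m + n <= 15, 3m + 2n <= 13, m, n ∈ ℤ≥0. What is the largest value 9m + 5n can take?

Relaxing integrality, the LP optimum is 37.60 at (m,n) = (3.4, 1.4), which is not an integer point.
(m,n)=(3,2): 4·3+1·2=14≤15, 3·3+2·2=13≤13, objective 37.
(m,n)=(2,3): 4·2+1·3=11≤15, 3·2+2·3=12≤13, objective 33.
(m,n)=(3,1): 4·3+1·1=13≤15, 3·3+2·1=11≤13, objective 32.
(m,n)=(2,2): 4·2+1·2=10≤15, 3·2+2·2=10≤13, objective 28.
No feasible integer point exceeds 37.

37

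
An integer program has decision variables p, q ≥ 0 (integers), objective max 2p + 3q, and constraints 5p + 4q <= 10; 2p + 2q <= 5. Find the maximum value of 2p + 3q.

6

Relaxing integrality, the LP optimum is 7.50 at (p,q) = (0, 2.5), which is not an integer point.
(p,q)=(0,2): 5·0+4·2=8≤10, 2·0+2·2=4≤5, objective 6.
(p,q)=(1,1): 5·1+4·1=9≤10, 2·1+2·1=4≤5, objective 5.
(p,q)=(0,1): 5·0+4·1=4≤10, 2·0+2·1=2≤5, objective 3.
Maximum is 6 at (p,q)=(0,2).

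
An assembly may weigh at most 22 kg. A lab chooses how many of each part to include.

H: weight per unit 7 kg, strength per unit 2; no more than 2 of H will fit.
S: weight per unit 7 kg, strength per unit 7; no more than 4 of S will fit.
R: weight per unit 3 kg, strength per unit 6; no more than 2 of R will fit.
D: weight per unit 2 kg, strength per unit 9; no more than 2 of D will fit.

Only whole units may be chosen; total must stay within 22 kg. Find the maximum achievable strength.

2×S, 1×R, and 2×D: weight 21 ≤ 22, strength 2·7 + 1·6 + 2·9 = 38.
1×S, 2×R, and 2×D: weight 17 ≤ 22, strength 1·7 + 2·6 + 2·9 = 37.
Best is 38.

38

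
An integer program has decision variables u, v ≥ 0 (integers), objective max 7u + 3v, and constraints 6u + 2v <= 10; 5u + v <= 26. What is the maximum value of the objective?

15

(u,v)=(0,5): 6·0+2·5=10≤10, 5·0+1·5=5≤26, objective 15.
(u,v)=(0,4): 6·0+2·4=8≤10, 5·0+1·4=4≤26, objective 12.
No feasible integer point exceeds 15.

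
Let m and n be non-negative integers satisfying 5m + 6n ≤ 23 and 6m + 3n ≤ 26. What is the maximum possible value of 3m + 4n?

15

Relaxing integrality, the LP optimum is 15.33 at (m,n) = (0, 3.83), which is not an integer point.
(m,n)=(1,3): 5·1+6·3=23≤23, 6·1+3·3=15≤26, objective 15.
(m,n)=(2,2): 5·2+6·2=22≤23, 6·2+3·2=18≤26, objective 14.
(m,n)=(0,3): 5·0+6·3=18≤23, 6·0+3·3=9≤26, objective 12.
Maximum is 15 at (m,n)=(1,3).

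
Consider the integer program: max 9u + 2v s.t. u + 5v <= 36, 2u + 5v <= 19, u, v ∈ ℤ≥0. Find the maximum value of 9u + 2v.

81

(u,v)=(9,0) is feasible, giving 81.
(u,v)=(8,0) is feasible, giving 72.
No feasible integer point exceeds 81.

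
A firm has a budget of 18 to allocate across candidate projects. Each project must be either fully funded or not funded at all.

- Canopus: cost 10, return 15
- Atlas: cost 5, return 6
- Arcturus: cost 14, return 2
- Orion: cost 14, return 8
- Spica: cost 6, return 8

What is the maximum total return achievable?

Treat it as a binary knapsack problem.
Canopus + Atlas: cost 10 + 5 = 15 ≤ 18, return 15 + 6 = 21.
Canopus + Spica: cost 10 + 6 = 16 ≤ 18, return 15 + 8 = 23.
Canopus: cost 10 ≤ 18, return 15.
Best is Canopus and Spica with total return 23.

23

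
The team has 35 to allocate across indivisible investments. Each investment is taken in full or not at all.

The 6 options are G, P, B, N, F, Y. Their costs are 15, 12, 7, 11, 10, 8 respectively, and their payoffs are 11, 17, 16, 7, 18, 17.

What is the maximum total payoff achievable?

This is a 0-1 knapsack instance.
Take P, F, and Y: cost 12 + 10 + 8 = 30 ≤ 35, payoff 17 + 18 + 17 = 52.
No other feasible combination does better.

52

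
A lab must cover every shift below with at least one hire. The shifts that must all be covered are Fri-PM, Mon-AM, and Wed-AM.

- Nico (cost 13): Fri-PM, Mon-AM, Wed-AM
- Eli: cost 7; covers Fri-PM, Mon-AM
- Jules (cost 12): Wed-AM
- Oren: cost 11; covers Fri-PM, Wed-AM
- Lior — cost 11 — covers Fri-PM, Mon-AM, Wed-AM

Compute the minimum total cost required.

This is a weighted set-cover instance.
The greedy cost-per-new-shift heuristic would pick Eli and Oren for 18, but a cheaper cover exists.
Lior alone covers Fri-PM, Mon-AM, Wed-AM — every shift.
Total cost: 11.
No cover costs less than 11.

11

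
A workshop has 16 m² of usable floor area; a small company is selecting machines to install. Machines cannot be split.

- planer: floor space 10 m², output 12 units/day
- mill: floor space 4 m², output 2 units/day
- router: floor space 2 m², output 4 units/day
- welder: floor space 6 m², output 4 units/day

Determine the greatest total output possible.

18

Treat it as a binary knapsack problem.
planer + mill + router: floor space 10 + 4 + 2 = 16 ≤ 16, output 12 + 2 + 4 = 18.
planer + router: floor space 10 + 2 = 12 ≤ 16, output 12 + 4 = 16.
Best is planer, mill, and router with total output 18.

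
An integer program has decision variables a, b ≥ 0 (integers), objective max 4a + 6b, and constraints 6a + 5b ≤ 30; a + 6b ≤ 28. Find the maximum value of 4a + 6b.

28

Relaxing integrality, the LP optimum is 31.87 at (a,b) = (1.29, 4.45), which is not an integer point.
(a,b)=(1,4): 6·1+5·4=26≤30, 1·1+6·4=25≤28, objective 28.
(a,b)=(2,3): 6·2+5·3=27≤30, 1·2+6·3=20≤28, objective 26.
(a,b)=(0,4): 6·0+5·4=20≤30, 1·0+6·4=24≤28, objective 24.
Maximum is 28 at (a,b)=(1,4).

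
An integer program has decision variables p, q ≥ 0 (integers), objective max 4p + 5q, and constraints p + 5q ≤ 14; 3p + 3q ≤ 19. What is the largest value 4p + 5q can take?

The continuous relaxation peaks at (4.42, 1.92) with value 27.25; rounding to a feasible lattice point costs some objective.
(p,q)=(4,2): 1·4+5·2=14≤14, 3·4+3·2=18≤19, objective 26.
(p,q)=(5,1): 1·5+5·1=10≤14, 3·5+3·1=18≤19, objective 25.
(p,q)=(3,2): 1·3+5·2=13≤14, 3·3+3·2=15≤19, objective 22.
The best lattice point is (4,2), giving 26.

26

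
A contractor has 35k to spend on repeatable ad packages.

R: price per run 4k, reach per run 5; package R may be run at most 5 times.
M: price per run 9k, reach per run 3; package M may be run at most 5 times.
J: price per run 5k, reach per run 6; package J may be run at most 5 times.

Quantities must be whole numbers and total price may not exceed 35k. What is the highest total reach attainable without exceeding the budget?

43

R has the best ratio (5/4); taking only R gives at most 5×5 = 25 (stopped by the supply cap of 5).
Mixing does better — 5×R and 3×J: price 35 ≤ 35, reach 5·5 + 3·6 = 43.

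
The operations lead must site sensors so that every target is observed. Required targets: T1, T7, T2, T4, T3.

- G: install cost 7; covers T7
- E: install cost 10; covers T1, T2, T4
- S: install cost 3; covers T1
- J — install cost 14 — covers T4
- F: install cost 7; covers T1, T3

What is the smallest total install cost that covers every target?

The greedy cost-per-new-target heuristic would pick S, E, G, and F for 27, but a cheaper cover exists.
Choose G, E, and F: together they cover T1, T7, T2, T4, T3 — every target.
Total install cost: 7 + 10 + 7 = 24.
No cover costs less than 24.

24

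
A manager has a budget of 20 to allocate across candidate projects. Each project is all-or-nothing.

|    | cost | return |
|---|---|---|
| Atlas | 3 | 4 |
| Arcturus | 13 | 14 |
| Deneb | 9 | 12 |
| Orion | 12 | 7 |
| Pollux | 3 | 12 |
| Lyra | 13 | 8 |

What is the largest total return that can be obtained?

30

Arcturus + Pollux: cost 13 + 3 = 16 ≤ 20, return 14 + 12 = 26.
Atlas + Arcturus + Pollux: cost 3 + 13 + 3 = 19 ≤ 20, return 4 + 14 + 12 = 30.
Atlas + Deneb + Pollux: cost 3 + 9 + 3 = 15 ≤ 20, return 4 + 12 + 12 = 28.
Best is Atlas, Arcturus, and Pollux with total return 30.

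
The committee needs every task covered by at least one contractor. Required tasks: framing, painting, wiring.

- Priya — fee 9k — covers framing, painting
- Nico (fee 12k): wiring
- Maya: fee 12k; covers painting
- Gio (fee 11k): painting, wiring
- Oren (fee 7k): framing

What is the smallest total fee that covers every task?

18

Choose Gio and Oren: together they cover framing, painting, wiring — every task.
Total fee: 11 + 7 = 18.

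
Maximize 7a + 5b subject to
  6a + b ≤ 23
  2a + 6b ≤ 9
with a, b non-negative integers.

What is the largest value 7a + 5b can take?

(a,b)=(3,0): 6·3+1·0=18≤23, 2·3+6·0=6≤9, objective 21.
(a,b)=(2,0): 6·2+1·0=12≤23, 2·2+6·0=4≤9, objective 14.
Maximum is 21 at (a,b)=(3,0).

21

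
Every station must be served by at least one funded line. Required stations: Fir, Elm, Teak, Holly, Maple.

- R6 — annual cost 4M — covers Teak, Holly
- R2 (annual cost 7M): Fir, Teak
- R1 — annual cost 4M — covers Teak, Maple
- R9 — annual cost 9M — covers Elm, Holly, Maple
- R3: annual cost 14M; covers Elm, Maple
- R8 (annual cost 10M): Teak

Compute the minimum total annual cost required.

The greedy cost-per-new-station heuristic would pick R6, R1, R2, and R9 for 24, but a cheaper cover exists.
Choose R2 and R9: together they cover Fir, Elm, Teak, Holly, Maple — every station.
Total annual cost: 7 + 9 = 16.
No cover costs less than 16.

16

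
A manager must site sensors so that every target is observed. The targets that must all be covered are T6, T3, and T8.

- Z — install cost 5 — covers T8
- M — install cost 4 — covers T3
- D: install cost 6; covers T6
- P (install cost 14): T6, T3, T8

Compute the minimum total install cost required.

The greedy cost-per-new-target heuristic would pick M, Z, and D for 15, but a cheaper cover exists.
P alone covers T6, T3, T8 — every target.
Total install cost: 14.
No cover costs less than 14.

14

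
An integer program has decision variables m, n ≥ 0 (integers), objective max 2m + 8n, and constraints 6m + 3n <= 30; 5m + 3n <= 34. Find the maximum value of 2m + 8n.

80

(m,n)=(0,10): 6·0+3·10=30≤30, 5·0+3·10=30≤34, objective 80.
(m,n)=(0,9): 6·0+3·9=27≤30, 5·0+3·9=27≤34, objective 72.
The best lattice point is (0,10), giving 80.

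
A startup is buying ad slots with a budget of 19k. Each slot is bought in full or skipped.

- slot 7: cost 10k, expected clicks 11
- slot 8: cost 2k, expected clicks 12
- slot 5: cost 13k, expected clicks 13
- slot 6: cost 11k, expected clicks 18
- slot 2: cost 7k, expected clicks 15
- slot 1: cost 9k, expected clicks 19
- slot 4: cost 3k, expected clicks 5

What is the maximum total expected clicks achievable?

46

This is a 0-1 knapsack instance.
Allowing fractional choices, the relaxed optimum would be about 47.7, but ad slots are indivisible.
slot 8 + slot 2 + slot 1: cost 2 + 7 + 9 = 18 ≤ 19, expected clicks 12 + 15 + 19 = 46.
slot 2 + slot 1 + slot 4: cost 7 + 9 + 3 = 19 ≤ 19, expected clicks 15 + 19 + 5 = 39.
Best is slot 8, slot 2, and slot 1 with total expected clicks 46.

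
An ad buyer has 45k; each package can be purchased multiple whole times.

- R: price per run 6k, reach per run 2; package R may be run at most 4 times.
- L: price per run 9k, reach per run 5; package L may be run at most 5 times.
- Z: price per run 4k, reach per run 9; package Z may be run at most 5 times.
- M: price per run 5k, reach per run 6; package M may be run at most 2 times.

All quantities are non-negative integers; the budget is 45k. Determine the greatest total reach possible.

Z has the best ratio (9/4); taking only Z gives at most 5×9 = 45 (stopped by the supply cap of 5).
Mixing does better — 1×R, 1×L, 5×Z, and 2×M: price 45 ≤ 45, reach 1·2 + 1·5 + 5·9 + 2·6 = 64.

64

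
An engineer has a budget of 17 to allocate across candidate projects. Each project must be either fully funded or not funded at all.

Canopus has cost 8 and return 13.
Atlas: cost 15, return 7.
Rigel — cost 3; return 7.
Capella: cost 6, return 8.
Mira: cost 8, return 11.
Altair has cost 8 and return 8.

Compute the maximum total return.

Allowing fractional choices, the relaxed optimum would be about 28.2, but projects are indivisible.
Canopus + Mira: cost 8 + 8 = 16 ≤ 17, return 13 + 11 = 24.
Rigel + Capella + Mira: cost 3 + 6 + 8 = 17 ≤ 17, return 7 + 8 + 11 = 26.
Canopus + Rigel + Capella: cost 8 + 3 + 6 = 17 ≤ 17, return 13 + 7 + 8 = 28.
Best is Canopus, Rigel, and Capella with total return 28.

28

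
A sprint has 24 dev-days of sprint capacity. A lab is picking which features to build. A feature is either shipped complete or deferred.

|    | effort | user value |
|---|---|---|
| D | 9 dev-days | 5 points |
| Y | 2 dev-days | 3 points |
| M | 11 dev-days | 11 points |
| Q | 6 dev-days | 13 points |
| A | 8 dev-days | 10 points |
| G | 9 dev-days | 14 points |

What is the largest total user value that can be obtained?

37

This is an integer program with binary decision variables.
Take Q, A, and G: effort 6 + 8 + 9 = 23 ≤ 24, user value 13 + 10 + 14 = 37.
No other feasible combination does better.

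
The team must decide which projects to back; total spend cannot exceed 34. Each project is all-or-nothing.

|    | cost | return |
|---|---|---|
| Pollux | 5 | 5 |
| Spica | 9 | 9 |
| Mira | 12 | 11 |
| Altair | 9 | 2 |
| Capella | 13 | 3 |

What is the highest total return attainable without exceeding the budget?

This is an integer program with binary decision variables.
Take Pollux, Spica, and Mira: cost 5 + 9 + 12 = 26 ≤ 34, return 5 + 9 + 11 = 25.
No other feasible combination does better.

25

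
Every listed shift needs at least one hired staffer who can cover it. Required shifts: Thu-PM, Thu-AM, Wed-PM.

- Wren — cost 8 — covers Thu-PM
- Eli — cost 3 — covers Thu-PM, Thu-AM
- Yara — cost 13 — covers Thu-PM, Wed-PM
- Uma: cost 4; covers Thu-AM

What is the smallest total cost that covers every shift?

This is a weighted set-cover instance.
Choose Eli and Yara: together they cover Thu-PM, Thu-AM, Wed-PM — every shift.
Total cost: 3 + 13 = 16.
No cover costs less than 16.

16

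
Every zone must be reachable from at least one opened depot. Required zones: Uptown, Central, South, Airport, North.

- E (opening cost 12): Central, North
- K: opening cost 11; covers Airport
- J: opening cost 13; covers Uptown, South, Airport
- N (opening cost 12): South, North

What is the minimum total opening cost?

25

Choose E and J: together they cover Uptown, Central, South, Airport, North — every zone.
Total opening cost: 12 + 13 = 25.
No cover costs less than 25.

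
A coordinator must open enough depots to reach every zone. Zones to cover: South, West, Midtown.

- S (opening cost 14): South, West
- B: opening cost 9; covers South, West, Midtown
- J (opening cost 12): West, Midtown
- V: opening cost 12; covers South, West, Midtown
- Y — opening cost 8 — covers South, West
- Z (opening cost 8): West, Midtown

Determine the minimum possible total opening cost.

9

B alone covers South, West, Midtown — every zone.
Total opening cost: 9.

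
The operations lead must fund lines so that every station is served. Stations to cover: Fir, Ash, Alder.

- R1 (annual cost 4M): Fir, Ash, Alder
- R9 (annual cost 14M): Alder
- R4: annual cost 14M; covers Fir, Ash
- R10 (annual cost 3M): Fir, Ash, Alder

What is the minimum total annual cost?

3

R10 alone covers Fir, Ash, Alder — every station.
Total annual cost: 3.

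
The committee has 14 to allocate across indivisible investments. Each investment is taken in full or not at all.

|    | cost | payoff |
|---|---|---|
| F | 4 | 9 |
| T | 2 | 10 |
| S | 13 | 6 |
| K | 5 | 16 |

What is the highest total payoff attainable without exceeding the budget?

35

Allowing fractional choices, the relaxed optimum would be about 36.4, but investments are indivisible.
T + K: cost 2 + 5 = 7 ≤ 14, payoff 10 + 16 = 26.
F + T + K: cost 4 + 2 + 5 = 11 ≤ 14, payoff 9 + 10 + 16 = 35.
Best is F, T, and K with total payoff 35.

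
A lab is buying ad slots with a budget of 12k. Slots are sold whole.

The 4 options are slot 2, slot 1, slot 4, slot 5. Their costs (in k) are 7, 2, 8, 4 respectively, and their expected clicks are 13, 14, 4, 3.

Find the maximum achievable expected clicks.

27

Allowing fractional choices, the relaxed optimum would be about 29.2, but ad slots are indivisible.
slot 2 + slot 1: cost 7 + 2 = 9 ≤ 12, expected clicks 13 + 14 = 27.
slot 1 + slot 4: cost 2 + 8 = 10 ≤ 12, expected clicks 14 + 4 = 18.
Best is slot 2 and slot 1 with total expected clicks 27.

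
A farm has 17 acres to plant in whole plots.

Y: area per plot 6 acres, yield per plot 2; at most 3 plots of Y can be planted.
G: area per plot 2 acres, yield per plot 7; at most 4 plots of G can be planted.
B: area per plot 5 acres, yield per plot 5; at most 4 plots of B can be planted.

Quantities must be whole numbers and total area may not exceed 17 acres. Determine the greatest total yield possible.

33

This is a bounded integer knapsack.
G has the best ratio (7/2); taking only G gives at most 4×7 = 28 (stopped by the supply cap of 4).
Mixing does better — 4×G and 1×B: area 13 ≤ 17, yield 4·7 + 1·5 = 33.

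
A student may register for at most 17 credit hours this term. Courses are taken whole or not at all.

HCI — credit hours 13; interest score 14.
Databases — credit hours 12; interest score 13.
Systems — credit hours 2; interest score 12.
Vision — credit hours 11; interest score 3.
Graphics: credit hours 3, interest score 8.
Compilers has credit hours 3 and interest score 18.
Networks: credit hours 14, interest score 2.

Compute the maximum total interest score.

43

Databases + Systems + Compilers: credit hours 12 + 2 + 3 = 17 ≤ 17, interest score 13 + 12 + 18 = 43.
Systems + Graphics + Compilers: credit hours 2 + 3 + 3 = 8 ≤ 17, interest score 12 + 8 + 18 = 38.
Best is Databases, Systems, and Compilers with total interest score 43.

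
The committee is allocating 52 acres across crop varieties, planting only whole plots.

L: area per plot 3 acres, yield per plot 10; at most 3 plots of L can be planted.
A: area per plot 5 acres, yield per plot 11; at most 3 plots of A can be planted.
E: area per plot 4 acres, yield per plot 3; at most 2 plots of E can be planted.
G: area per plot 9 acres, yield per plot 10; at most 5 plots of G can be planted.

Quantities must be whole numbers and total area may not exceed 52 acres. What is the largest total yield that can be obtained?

3×L, 3×A, 2×E, and 2×G: area 50 ≤ 52, yield 3·10 + 3·11 + 2·3 + 2·10 = 89.
3×L, 3×A, and 3×G: area 51 ≤ 52, yield 3·10 + 3·11 + 3·10 = 93.
Best is 93.

93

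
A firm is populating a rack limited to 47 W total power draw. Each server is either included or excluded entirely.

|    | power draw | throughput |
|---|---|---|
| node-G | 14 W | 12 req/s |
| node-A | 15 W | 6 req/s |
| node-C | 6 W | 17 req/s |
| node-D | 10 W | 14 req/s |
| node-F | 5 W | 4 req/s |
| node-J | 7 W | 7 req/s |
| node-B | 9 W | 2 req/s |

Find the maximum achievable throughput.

Take node-G, node-C, node-D, node-F, and node-J: power draw 14 + 6 + 10 + 5 + 7 = 42 ≤ 47, throughput 12 + 17 + 14 + 4 + 7 = 54.
No other feasible combination does better.

54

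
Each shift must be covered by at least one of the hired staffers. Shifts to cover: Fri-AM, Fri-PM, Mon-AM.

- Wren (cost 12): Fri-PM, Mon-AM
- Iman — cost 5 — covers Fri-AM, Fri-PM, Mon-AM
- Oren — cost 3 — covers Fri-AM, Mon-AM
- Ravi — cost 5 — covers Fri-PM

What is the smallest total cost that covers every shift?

This is an integer covering problem.
Iman alone covers Fri-AM, Fri-PM, Mon-AM — every shift.
Total cost: 5.

5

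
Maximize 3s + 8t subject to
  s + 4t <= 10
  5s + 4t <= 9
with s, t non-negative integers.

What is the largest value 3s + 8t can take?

(s,t)=(0,2): 1·0+4·2=8≤10, 5·0+4·2=8≤9, objective 16.
(s,t)=(1,1): 1·1+4·1=5≤10, 5·1+4·1=9≤9, objective 11.
(s,t)=(0,1): 1·0+4·1=4≤10, 5·0+4·1=4≤9, objective 8.
No feasible integer point exceeds 16.

16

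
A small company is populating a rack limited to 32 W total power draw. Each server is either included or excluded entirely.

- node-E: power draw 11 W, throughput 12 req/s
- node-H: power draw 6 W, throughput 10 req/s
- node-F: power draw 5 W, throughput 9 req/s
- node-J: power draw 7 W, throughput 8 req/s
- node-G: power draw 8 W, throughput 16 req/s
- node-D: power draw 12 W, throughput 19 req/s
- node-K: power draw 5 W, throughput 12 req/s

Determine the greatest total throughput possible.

57

Take node-H, node-G, node-D, and node-K: power draw 6 + 8 + 12 + 5 = 31 ≤ 32, throughput 10 + 16 + 19 + 12 = 57.
No other feasible combination does better.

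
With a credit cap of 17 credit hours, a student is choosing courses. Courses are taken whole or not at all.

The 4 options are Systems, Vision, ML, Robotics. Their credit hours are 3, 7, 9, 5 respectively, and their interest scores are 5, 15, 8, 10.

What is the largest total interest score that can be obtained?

Systems + Vision + Robotics: credit hours 3 + 7 + 5 = 15 ≤ 17, interest score 5 + 15 + 10 = 30.
Vision + Robotics: credit hours 7 + 5 = 12 ≤ 17, interest score 15 + 10 = 25.
Best is Systems, Vision, and Robotics with total interest score 30.

30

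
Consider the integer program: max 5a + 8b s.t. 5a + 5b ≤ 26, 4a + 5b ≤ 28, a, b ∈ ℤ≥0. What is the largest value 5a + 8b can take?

(a,b)=(0,5) is feasible, giving 40.
(a,b)=(1,4) is feasible, giving 37.
The best lattice point is (0,5), giving 40.

40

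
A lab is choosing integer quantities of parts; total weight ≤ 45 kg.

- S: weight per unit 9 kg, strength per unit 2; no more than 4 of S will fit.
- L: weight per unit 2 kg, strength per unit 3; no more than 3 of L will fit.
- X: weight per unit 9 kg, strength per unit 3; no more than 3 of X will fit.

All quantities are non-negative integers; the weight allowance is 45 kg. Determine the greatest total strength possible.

2×S, 3×L, and 2×X: weight 42 ≤ 45, strength 2·2 + 3·3 + 2·3 = 19.
1×S, 3×L, and 3×X: weight 42 ≤ 45, strength 1·2 + 3·3 + 3·3 = 20.
Best is 20.

20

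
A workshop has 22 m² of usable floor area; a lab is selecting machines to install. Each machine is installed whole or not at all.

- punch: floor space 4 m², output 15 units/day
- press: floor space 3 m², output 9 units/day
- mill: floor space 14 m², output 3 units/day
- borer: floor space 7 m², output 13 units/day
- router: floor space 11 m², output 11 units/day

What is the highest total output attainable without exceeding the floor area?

This is a 0-1 knapsack instance.
punch + press + borer: floor space 4 + 3 + 7 = 14 ≤ 22, output 15 + 9 + 13 = 37.
punch + borer + router: floor space 4 + 7 + 11 = 22 ≤ 22, output 15 + 13 + 11 = 39.
punch + press + router: floor space 4 + 3 + 11 = 18 ≤ 22, output 15 + 9 + 11 = 35.
Best is punch, borer, and router with total output 39.

39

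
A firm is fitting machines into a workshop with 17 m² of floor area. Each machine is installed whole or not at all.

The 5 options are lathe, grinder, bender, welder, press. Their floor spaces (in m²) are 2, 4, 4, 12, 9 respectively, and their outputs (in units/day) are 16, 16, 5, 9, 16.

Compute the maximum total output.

Allowing fractional choices, the relaxed optimum would be about 50.5, but machines are indivisible.
lathe + bender + press: floor space 2 + 4 + 9 = 15 ≤ 17, output 16 + 5 + 16 = 37.
lathe + grinder + bender: floor space 2 + 4 + 4 = 10 ≤ 17, output 16 + 16 + 5 = 37.
lathe + grinder + press: floor space 2 + 4 + 9 = 15 ≤ 17, output 16 + 16 + 16 = 48.
Best is lathe, grinder, and press with total output 48.

48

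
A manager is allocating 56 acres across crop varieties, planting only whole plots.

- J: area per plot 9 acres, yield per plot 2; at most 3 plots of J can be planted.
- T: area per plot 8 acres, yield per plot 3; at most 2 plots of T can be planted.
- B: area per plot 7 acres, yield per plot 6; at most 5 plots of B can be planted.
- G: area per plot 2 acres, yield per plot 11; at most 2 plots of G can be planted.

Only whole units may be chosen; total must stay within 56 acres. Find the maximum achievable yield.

G has the best ratio (11/2); taking only G gives at most 2×11 = 22 (stopped by the supply cap of 2).
Mixing does better — 2×T, 5×B, and 2×G: area 55 ≤ 56, yield 2·3 + 5·6 + 2·11 = 58.

58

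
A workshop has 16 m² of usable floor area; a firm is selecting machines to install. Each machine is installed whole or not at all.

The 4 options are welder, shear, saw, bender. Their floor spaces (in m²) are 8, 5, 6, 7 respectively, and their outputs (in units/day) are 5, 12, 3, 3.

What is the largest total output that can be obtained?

Allowing fractional choices, the relaxed optimum would be about 18.5, but machines are indivisible.
shear + bender: floor space 5 + 7 = 12 ≤ 16, output 12 + 3 = 15.
shear + saw: floor space 5 + 6 = 11 ≤ 16, output 12 + 3 = 15.
welder + shear: floor space 8 + 5 = 13 ≤ 16, output 5 + 12 = 17.
Best is welder and shear with total output 17.

17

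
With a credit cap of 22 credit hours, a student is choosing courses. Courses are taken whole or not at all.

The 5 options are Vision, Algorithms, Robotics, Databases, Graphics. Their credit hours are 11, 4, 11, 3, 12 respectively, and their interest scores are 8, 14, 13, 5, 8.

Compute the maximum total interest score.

Algorithms + Robotics + Databases: credit hours 4 + 11 + 3 = 18 ≤ 22, interest score 14 + 13 + 5 = 32.
Algorithms + Robotics: credit hours 4 + 11 = 15 ≤ 22, interest score 14 + 13 = 27.
Best is Algorithms, Robotics, and Databases with total interest score 32.

32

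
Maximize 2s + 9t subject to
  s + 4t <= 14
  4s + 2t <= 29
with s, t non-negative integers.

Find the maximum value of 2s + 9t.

31

Relaxing integrality, the LP optimum is 31.50 at (s,t) = (0, 3.5), which is not an integer point.
(s,t)=(2,3) is feasible, giving 31.
(s,t)=(1,3) is feasible, giving 29.
(s,t)=(0,3) is feasible, giving 27.
The best lattice point is (2,3), giving 31.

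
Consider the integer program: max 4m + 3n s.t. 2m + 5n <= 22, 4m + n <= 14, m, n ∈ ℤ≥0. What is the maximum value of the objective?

18

(m,n)=(3,2): 2·3+5·2=16≤22, 4·3+1·2=14≤14, objective 18.
(m,n)=(2,3): 2·2+5·3=19≤22, 4·2+1·3=11≤14, objective 17.
(m,n)=(1,4): 2·1+5·4=22≤22, 4·1+1·4=8≤14, objective 16.
(m,n)=(3,1): 2·3+5·1=11≤22, 4·3+1·1=13≤14, objective 15.
The best lattice point is (3,2), giving 18.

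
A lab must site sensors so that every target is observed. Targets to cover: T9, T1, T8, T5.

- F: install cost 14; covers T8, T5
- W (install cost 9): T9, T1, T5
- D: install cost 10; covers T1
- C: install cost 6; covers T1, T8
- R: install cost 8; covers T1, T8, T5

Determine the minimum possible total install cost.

15

The greedy cost-per-new-target heuristic would pick R and W for 17, but a cheaper cover exists.
Choose W and C: together they cover T9, T1, T8, T5 — every target.
Total install cost: 9 + 6 = 15.
No cover costs less than 15.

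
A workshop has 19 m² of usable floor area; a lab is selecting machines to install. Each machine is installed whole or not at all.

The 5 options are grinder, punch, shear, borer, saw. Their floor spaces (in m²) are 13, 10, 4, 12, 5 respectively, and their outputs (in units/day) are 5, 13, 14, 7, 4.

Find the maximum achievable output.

This is a 0-1 knapsack instance.
Take punch, shear, and saw: floor space 10 + 4 + 5 = 19 ≤ 19, output 13 + 14 + 4 = 31.
No other feasible combination does better.

31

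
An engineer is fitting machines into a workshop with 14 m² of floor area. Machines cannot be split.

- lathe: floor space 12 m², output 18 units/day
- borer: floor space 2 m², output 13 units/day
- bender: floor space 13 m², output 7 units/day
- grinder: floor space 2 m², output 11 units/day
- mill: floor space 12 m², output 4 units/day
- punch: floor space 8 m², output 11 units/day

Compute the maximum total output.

borer + grinder + punch: floor space 2 + 2 + 8 = 12 ≤ 14, output 13 + 11 + 11 = 35.
lathe + borer: floor space 12 + 2 = 14 ≤ 14, output 18 + 13 = 31.
Best is borer, grinder, and punch with total output 35.

35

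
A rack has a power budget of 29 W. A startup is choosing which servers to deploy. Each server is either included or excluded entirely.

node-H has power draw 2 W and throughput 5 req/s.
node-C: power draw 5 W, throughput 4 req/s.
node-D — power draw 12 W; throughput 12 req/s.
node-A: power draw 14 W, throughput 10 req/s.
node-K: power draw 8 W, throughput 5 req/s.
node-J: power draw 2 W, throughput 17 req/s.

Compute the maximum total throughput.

node-D + node-A + node-J: power draw 12 + 14 + 2 = 28 ≤ 29, throughput 12 + 10 + 17 = 39.
node-H + node-D + node-K + node-J: power draw 2 + 12 + 8 + 2 = 24 ≤ 29, throughput 5 + 12 + 5 + 17 = 39.
node-H + node-C + node-D + node-K + node-J: power draw 2 + 5 + 12 + 8 + 2 = 29 ≤ 29, throughput 5 + 4 + 12 + 5 + 17 = 43.
Best is node-H, node-C, node-D, node-K, and node-J with total throughput 43.

43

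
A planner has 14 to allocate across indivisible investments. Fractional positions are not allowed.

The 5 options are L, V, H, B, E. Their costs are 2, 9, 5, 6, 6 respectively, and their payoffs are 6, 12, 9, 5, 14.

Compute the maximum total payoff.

This is a 0-1 knapsack instance.
Take L, H, and E: cost 2 + 5 + 6 = 13 ≤ 14, payoff 6 + 9 + 14 = 29.
No other feasible combination does better.

29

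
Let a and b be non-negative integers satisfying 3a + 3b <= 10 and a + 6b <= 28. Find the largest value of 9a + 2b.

27

Relaxing integrality, the LP optimum is 30.00 at (a,b) = (3.33, 0), which is not an integer point.
(a,b)=(3,0): 3·3+3·0=9≤10, 1·3+6·0=3≤28, objective 27.
(a,b)=(2,1): 3·2+3·1=9≤10, 1·2+6·1=8≤28, objective 20.
(a,b)=(2,0): 3·2+3·0=6≤10, 1·2+6·0=2≤28, objective 18.
Maximum is 27 at (a,b)=(3,0).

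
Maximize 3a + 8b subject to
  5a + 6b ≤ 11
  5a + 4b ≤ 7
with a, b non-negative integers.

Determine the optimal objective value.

8

(a,b)=(0,1) is feasible, giving 8.
(a,b)=(1,0) is feasible, giving 3.
Maximum is 8 at (a,b)=(0,1).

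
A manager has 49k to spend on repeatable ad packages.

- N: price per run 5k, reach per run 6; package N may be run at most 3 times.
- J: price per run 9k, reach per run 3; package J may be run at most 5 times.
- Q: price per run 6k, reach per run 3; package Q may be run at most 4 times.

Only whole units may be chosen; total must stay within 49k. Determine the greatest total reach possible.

33

3×N and 4×Q: price 39 ≤ 49, reach 3·6 + 4·3 = 30.
3×N, 1×J, and 4×Q: price 48 ≤ 49, reach 3·6 + 1·3 + 4·3 = 33.
Best is 33.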